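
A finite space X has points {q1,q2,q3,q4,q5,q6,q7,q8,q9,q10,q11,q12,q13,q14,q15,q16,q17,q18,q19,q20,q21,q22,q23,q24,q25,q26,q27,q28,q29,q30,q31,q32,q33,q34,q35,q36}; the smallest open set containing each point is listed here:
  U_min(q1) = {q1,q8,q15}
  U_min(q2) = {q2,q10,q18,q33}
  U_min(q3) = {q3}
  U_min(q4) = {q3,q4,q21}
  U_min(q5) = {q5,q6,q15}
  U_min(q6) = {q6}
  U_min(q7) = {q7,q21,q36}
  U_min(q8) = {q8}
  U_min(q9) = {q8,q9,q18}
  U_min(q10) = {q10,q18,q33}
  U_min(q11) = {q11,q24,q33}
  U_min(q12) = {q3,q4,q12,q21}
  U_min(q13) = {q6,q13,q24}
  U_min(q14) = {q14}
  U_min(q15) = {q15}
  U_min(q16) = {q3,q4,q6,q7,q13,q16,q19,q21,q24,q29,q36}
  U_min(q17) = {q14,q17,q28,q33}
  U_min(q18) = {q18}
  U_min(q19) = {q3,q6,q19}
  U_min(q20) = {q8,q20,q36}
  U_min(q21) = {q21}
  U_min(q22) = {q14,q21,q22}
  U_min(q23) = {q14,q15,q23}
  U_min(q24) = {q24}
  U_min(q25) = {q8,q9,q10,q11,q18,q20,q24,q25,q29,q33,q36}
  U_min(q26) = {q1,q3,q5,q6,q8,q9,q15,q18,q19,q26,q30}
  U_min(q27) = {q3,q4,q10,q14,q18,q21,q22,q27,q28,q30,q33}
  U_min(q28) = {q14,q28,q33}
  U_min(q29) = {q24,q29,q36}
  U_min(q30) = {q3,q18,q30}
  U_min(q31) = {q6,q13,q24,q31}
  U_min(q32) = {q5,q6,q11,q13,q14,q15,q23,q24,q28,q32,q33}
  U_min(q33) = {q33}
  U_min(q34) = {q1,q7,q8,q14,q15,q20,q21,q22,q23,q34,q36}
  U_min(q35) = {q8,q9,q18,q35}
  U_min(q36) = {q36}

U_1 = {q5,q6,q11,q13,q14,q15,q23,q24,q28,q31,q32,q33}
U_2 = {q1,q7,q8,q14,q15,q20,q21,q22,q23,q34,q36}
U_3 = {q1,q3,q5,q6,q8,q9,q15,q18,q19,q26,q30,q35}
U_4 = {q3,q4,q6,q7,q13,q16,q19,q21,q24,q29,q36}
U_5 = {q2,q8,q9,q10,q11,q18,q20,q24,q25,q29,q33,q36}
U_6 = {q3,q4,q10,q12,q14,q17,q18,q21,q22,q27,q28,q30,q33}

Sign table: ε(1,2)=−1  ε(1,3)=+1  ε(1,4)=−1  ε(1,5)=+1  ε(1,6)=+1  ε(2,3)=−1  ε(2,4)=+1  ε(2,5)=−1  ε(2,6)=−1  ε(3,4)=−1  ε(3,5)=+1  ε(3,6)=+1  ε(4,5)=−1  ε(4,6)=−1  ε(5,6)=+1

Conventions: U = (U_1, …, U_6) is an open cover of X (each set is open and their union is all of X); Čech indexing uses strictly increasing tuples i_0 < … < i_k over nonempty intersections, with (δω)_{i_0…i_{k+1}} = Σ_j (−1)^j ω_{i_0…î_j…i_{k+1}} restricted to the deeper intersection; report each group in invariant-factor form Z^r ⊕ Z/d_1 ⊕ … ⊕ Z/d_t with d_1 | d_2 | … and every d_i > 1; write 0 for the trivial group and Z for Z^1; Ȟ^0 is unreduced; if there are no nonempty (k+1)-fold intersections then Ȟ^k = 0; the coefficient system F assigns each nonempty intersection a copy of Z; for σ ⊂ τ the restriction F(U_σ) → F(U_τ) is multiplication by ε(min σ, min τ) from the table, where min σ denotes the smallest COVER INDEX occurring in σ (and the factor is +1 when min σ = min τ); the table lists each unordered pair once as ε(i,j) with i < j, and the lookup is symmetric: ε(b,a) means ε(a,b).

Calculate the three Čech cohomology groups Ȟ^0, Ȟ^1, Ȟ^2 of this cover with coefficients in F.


Ȟ^0(U;F) ≅ Z; Ȟ^1(U;F) ≅ 0; Ȟ^2(U;F) ≅ Z/2

nonempty intersections:
  U12={q14,q15,q23} U13={q5,q6,q15} U14={q6,q13,q24} U15={q11,q24,q33} U16={q14,q28,q33} U23={q1,q8,q15} U24={q7,q21,q36} U25={q8,q20,q36} U26={q14,q21,q22} U34={q3,q6,q19} U35={q8,q9,q18} U36={q3,q18,q30} U45={q24,q29,q36} U46={q3,q4,q21} U56={q10,q18,q33}
  U123={q15} U126={q14} U134={q6} U145={q24} U156={q33} U235={q8} U245={q36} U246={q21} U346={q3} U356={q18}
C dims 6,15,10; δ0: rk 5, SNF 1^5; δ1: rk 10, SNF 1^9·2
Ȟ^0: (6−5)−0=1 ⇒ Z
Ȟ^1: (15−10)−5=0 ⇒ 0
Ȟ^2: (10−0)−10=0 plus torsion [2] ⇒ Z/2


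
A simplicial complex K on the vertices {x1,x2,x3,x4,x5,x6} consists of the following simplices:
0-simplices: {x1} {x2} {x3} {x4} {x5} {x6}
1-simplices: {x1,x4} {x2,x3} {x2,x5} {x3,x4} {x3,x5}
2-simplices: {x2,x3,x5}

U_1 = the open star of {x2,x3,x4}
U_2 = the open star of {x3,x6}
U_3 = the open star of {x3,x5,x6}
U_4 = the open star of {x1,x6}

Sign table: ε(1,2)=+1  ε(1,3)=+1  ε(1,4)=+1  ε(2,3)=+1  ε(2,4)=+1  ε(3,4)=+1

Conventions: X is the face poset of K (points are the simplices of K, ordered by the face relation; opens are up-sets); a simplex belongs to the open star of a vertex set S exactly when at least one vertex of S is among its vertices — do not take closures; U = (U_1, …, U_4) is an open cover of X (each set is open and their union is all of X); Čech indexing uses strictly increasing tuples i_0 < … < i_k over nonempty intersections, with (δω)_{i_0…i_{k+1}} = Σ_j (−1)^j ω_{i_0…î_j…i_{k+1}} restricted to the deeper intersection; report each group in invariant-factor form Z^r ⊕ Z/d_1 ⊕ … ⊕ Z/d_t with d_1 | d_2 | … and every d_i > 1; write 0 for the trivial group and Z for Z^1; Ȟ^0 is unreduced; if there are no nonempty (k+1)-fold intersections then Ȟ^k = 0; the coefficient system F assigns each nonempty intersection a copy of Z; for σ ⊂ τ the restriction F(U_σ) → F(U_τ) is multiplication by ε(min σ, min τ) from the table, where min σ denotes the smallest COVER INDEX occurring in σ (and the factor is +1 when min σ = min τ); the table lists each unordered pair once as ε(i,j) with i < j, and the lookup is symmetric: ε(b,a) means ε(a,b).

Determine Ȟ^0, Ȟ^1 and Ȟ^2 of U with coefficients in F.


intersection data:
  U1={{x2},{x3},{x4},{x1,x4},{x2,x3},{x2,x5},{x3,x4},{x3,x5},{x2,x3,x5}} U2={{x3},{x6},{x2,x3},{x3,x4},{x3,x5},{x2,x3,x5}} U3={{x3},{x5},{x6},{x2,x3},{x2,x5},{x3,x4},{x3,x5},{x2,x3,x5}} U4={{x1},{x6},{x1,x4}}
  U12={{x3},{x2,x3},{x3,x4},{x3,x5},{x2,x3,x5}} U13={{x3},{x2,x3},{x2,x5},{x3,x4},{x3,x5},{x2,x3,x5}} U14={{x1,x4}} U23={{x3},{x6},{x2,x3},{x3,x4},{x3,x5},{x2,x3,x5}} U24={{x6}} U34={{x6}}
  U123={{x3},{x2,x3},{x3,x4},{x3,x5},{x2,x3,x5}} U234={{x6}}
C dims 4,6,2; δ0: rk 3, SNF 1^3; δ1: rk 2, SNF 1^2
Ȟ^0 = (4 − 3) − 0 = 1, so Ȟ^0 ≅ Z
Ȟ^1 = (6 − 2) − 3 = 1, so Ȟ^1 ≅ Z
Ȟ^2 = (2 − 0) − 2 = 0, so Ȟ^2 ≅ 0

Ȟ^0 = Z, Ȟ^1 = Z and Ȟ^2 = 0


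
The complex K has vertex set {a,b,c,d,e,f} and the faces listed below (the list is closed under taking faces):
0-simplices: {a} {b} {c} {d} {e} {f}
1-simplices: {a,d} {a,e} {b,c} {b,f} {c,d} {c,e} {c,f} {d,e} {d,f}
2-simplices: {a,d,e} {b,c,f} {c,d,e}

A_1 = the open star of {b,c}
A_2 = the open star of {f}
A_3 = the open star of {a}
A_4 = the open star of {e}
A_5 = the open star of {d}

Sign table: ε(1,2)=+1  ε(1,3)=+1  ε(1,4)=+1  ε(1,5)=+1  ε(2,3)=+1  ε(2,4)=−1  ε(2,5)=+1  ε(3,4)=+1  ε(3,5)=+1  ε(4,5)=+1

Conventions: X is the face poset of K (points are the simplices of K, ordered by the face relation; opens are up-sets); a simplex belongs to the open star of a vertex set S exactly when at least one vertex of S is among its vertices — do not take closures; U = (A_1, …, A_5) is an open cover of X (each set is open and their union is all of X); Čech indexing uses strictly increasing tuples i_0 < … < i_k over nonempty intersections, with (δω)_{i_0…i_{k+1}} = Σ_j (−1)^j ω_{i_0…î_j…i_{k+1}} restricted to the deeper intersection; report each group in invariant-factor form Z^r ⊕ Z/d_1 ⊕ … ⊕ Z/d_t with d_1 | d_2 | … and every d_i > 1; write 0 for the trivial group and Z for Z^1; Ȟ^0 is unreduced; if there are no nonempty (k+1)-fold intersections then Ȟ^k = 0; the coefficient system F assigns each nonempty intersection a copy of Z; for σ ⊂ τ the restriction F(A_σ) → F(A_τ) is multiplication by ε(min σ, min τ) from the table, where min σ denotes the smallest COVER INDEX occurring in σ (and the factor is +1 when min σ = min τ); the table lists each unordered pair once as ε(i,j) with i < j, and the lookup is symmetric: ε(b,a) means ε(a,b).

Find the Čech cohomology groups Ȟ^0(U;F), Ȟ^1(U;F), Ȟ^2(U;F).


Ȟ^0 ≅ Z, Ȟ^1 ≅ Z and Ȟ^2 ≅ 0

nerve of the cover:
  A1={{b},{c},{b,c},{b,f},{c,d},{c,e},{c,f},{b,c,f},{c,d,e}} A2={{f},{b,f},{c,f},{d,f},{b,c,f}} A3={{a},{a,d},{a,e},{a,d,e}} A4={{e},{a,e},{c,e},{d,e},{a,d,e},{c,d,e}} A5={{d},{a,d},{c,d},{d,e},{d,f},{a,d,e},{c,d,e}}
  A12={{b,f},{c,f},{b,c,f}} A14={{c,e},{c,d,e}} A15={{c,d},{c,d,e}} A25={{d,f}} A34={{a,e},{a,d,e}} A35={{a,d},{a,d,e}} A45={{d,e},{a,d,e},{c,d,e}}
  A145={{c,d,e}} A345={{a,d,e}}
C dims 5,7,2; δ0: rk 4, SNF 1^4; δ1: rk 2, SNF 1^2
Ȟ^0 = (5 − 4) − 0 = 1, so Ȟ^0 ≅ Z
Ȟ^1 = (7 − 2) − 4 = 1, so Ȟ^1 ≅ Z
Ȟ^2 = (2 − 0) − 2 = 0, so Ȟ^2 ≅ 0


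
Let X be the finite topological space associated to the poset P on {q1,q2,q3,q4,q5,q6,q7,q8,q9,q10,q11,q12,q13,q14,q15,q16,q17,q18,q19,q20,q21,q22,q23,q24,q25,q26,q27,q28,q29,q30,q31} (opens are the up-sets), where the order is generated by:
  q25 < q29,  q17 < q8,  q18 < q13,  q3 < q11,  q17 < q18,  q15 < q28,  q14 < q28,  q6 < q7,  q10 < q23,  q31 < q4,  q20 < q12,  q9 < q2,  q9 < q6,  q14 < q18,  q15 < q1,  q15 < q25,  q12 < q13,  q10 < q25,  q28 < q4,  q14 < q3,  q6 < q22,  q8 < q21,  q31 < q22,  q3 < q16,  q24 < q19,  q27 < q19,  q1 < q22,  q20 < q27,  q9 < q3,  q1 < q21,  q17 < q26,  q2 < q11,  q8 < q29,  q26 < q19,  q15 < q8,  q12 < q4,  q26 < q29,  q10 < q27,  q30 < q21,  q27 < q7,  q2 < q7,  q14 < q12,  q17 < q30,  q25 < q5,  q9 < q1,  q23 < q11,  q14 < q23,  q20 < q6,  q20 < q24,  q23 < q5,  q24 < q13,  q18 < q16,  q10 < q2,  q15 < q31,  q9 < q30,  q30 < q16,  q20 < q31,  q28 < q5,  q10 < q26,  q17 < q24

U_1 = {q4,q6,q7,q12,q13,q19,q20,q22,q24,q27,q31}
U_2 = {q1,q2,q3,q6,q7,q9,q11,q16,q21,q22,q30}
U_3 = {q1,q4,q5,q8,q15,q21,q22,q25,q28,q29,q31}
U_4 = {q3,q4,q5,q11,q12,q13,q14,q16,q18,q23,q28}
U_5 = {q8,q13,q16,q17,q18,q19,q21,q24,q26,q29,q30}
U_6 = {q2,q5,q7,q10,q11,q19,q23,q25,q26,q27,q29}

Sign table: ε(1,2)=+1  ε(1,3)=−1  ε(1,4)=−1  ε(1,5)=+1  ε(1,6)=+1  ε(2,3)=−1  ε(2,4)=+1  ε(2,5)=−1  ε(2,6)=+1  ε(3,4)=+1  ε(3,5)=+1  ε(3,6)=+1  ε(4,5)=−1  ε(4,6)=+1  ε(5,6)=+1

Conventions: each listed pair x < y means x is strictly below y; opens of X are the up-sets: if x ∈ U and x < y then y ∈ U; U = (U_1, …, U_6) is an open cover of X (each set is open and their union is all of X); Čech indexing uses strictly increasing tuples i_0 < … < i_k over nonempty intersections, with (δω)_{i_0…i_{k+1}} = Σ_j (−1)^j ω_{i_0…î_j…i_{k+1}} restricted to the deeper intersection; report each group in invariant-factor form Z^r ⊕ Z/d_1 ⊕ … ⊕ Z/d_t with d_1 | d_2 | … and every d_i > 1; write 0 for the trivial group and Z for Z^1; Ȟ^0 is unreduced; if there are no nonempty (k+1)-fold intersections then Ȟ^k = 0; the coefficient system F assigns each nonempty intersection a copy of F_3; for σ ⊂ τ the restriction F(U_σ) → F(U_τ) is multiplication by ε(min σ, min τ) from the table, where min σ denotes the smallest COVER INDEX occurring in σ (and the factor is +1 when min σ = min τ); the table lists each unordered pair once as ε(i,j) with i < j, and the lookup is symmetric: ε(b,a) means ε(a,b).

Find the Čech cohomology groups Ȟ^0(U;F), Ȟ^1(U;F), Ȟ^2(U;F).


nerve of the cover:
  U12={q6,q7,q22} U13={q4,q22,q31} U14={q4,q12,q13} U15={q13,q19,q24} U16={q7,q19,q27} U23={q1,q21,q22} U24={q3,q11,q16} U25={q16,q21,q30} U26={q2,q7,q11} U34={q4,q5,q28} U35={q8,q21,q29} U36={q5,q25,q29} U45={q13,q16,q18} U46={q5,q11,q23} U56={q19,q26,q29}
  U123={q22} U126={q7} U134={q4} U145={q13} U156={q19} U235={q21} U245={q16} U246={q11} U346={q5} U356={q29}
C dims 6,15,10; δ0: rk_F3 6; δ1: rk_F3 9
Ȟ^0 = (6 − 6) − 0 = 0, so Ȟ^0 ≅ 0
Ȟ^1 = (15 − 9) − 6 = 0, so Ȟ^1 ≅ 0
Ȟ^2 = (10 − 0) − 9 = 1, so Ȟ^2 ≅ Z/3

Ȟ^0(U;F) ≅ 0, Ȟ^1(U;F) ≅ 0 and Ȟ^2(U;F) ≅ Z/3


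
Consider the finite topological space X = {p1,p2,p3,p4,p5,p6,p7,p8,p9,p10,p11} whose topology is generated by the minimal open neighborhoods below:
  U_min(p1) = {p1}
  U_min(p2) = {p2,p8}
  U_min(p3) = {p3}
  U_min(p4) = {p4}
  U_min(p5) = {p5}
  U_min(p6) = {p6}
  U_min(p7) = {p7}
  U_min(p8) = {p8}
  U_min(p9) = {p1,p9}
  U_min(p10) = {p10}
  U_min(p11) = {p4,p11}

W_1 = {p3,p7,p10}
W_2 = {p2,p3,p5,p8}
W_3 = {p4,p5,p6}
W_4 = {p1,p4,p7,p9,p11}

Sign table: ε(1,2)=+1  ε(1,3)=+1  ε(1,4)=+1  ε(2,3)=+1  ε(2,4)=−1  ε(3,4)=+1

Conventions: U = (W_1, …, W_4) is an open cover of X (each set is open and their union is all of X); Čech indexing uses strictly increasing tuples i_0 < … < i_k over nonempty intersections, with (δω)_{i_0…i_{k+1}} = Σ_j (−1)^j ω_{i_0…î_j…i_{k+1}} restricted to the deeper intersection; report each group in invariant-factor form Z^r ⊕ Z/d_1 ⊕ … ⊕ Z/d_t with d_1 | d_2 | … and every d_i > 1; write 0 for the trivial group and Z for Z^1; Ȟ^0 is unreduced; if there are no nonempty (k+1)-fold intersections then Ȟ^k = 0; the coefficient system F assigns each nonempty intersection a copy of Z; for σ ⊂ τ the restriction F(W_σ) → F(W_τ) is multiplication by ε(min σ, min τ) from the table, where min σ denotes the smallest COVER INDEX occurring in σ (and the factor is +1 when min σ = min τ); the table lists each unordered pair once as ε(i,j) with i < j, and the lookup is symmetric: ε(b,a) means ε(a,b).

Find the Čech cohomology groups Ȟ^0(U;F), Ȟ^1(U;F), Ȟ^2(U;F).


cover nerve:
  W12={p3} W14={p7} W23={p5} W34={p4}
C dims 4,4; δ0: rk 3, SNF 1^3
Ȟ^0: (4−3)−0=1 ⇒ Z
Ȟ^1: (4−0)−3=1 ⇒ Z
Ȟ^2: (0−0)−0=0 ⇒ 0

Ȟ^0 = Z, Ȟ^1 = Z, Ȟ^2 = 0


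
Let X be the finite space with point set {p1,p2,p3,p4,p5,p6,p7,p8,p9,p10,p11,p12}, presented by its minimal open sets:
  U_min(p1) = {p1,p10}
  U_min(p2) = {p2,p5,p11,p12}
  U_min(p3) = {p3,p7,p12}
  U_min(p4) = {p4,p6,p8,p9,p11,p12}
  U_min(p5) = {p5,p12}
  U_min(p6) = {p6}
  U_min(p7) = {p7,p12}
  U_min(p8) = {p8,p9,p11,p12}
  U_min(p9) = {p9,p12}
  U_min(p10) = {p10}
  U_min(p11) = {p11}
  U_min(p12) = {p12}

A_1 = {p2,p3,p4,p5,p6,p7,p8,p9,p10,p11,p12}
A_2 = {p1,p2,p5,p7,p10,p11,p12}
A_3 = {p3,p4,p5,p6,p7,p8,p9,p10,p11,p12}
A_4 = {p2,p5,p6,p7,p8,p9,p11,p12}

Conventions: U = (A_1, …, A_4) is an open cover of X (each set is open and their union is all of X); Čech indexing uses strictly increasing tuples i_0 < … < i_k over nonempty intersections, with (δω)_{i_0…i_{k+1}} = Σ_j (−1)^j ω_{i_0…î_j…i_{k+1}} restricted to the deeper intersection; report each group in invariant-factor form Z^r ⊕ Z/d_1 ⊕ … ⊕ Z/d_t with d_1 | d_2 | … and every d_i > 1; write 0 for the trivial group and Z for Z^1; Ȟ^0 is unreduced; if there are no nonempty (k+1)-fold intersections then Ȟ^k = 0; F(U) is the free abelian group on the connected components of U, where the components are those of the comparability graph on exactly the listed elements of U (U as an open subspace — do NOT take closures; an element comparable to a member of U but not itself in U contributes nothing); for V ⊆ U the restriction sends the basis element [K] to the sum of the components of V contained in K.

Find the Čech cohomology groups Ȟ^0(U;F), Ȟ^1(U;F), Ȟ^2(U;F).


nonempty intersections:
  A12={p2,p5,p7,p10,p11,p12} A13={p3,p4,p5,p6,p7,p8,p9,p10,p11,p12} A14={p2,p5,p6,p7,p8,p9,p11,p12} A23={p5,p7,p10,p11,p12} A24={p2,p5,p7,p11,p12} A34={p5,p6,p7,p8,p9,p11,p12}
  A123={p5,p7,p10,p11,p12} A124={p2,p5,p7,p11,p12} A134={p5,p6,p7,p8,p9,p11,p12} A234={p5,p7,p11,p12}
  A1234={p5,p7,p11,p12}
components per intersection:
  A1: {p2,p3,p4,p5,p6,p7,p8,p9,p11,p12} {p10}
  A2: {p1,p10} {p2,p5,p7,p11,p12}
  A3: {p3,p4,p5,p6,p7,p8,p9,p11,p12} {p10}
  A4: {p2,p5,p7,p8,p9,p11,p12} {p6}
  A12: {p2,p5,p7,p11,p12} {p10}
  A13: {p3,p4,p5,p6,p7,p8,p9,p11,p12} {p10}
  A14: {p2,p5,p7,p8,p9,p11,p12} {p6}
  A23: {p5,p7,p12} {p10} {p11}
  A24: {p2,p5,p7,p11,p12}
  A34: {p5,p7,p8,p9,p11,p12} {p6}
  A123: {p5,p7,p12} {p10} {p11}
  A124: {p2,p5,p7,p11,p12}
  A134: {p5,p7,p8,p9,p11,p12} {p6}
  A234: {p5,p7,p12} {p11}
  A1234: {p5,p7,p12} {p11}
C dims 8,12,8,2; δ0: rk 6, SNF 1^6; δ1: rk 6, SNF 1^6; δ2: rk 2, SNF 1^2
Ȟ^0: (8−6)−0=2 ⇒ Z^2
Ȟ^1: (12−6)−6=0 ⇒ 0
Ȟ^2: (8−2)−6=0 ⇒ 0

Ȟ^0(U;F) ≅ Z^2, Ȟ^1(U;F) ≅ 0 and Ȟ^2(U;F) ≅ 0


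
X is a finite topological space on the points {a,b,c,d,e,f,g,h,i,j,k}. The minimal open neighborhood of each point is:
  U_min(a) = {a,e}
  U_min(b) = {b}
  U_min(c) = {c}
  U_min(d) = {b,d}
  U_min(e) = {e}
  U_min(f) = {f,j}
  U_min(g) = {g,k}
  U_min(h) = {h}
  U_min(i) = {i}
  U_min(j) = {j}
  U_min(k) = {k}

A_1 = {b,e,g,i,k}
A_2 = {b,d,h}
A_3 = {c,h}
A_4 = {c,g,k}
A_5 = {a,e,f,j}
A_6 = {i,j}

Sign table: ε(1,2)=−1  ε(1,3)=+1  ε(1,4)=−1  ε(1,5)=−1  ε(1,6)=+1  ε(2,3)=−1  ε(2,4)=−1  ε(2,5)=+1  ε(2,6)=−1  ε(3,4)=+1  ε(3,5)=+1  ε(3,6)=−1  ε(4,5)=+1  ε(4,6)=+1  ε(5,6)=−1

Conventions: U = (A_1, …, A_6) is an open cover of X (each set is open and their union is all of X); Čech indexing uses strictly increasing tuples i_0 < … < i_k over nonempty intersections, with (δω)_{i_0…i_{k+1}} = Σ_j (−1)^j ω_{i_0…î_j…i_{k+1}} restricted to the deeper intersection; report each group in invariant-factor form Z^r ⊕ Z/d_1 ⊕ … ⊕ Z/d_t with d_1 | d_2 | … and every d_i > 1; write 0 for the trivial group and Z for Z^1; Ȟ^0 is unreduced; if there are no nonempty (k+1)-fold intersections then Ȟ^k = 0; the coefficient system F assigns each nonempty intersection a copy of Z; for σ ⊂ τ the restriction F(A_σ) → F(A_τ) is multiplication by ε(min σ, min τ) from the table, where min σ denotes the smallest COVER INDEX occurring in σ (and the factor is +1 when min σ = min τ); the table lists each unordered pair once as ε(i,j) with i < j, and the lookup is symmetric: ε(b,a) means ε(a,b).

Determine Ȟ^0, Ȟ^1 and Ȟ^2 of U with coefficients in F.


nonempty intersections:
  A12={b} A14={g,k} A15={e} A16={i} A23={h} A34={c} A56={j}
C dims 6,7; δ0: rk 6, SNF 1^5·2
Ȟ^0: (6−6)−0=0 ⇒ 0
Ȟ^1: (7−0)−6=1 plus torsion [2] ⇒ Z ⊕ Z/2
Ȟ^2: (0−0)−0=0 ⇒ 0

Ȟ^0 ≅ 0, Ȟ^1 ≅ Z ⊕ Z/2, Ȟ^2 ≅ 0


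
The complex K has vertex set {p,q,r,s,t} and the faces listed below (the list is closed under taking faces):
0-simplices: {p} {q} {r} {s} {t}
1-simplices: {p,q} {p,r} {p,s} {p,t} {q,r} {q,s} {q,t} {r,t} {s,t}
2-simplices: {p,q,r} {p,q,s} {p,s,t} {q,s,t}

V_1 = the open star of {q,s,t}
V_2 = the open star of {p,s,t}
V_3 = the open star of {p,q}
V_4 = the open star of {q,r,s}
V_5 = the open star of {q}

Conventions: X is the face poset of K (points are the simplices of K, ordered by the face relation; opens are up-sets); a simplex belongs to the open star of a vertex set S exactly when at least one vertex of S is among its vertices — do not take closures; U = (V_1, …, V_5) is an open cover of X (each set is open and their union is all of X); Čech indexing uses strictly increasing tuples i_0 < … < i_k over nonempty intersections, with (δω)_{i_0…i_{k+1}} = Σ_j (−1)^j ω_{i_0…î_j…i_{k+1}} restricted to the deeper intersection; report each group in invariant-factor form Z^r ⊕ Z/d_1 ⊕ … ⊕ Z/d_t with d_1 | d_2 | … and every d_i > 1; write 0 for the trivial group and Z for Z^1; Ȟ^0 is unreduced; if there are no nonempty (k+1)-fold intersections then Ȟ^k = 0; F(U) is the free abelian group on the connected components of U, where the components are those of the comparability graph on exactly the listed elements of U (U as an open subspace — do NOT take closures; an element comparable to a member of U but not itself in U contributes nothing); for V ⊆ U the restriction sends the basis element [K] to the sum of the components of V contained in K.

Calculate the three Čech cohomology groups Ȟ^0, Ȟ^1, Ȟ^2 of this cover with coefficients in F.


nonempty overlaps:
  V1={{q},{s},{t},{p,q},{p,s},{p,t},{q,r},{q,s},{q,t},{r,t},{s,t},{p,q,r},{p,q,s},{p,s,t},{q,s,t}} V2={{p},{s},{t},{p,q},{p,r},{p,s},{p,t},{q,s},{q,t},{r,t},{s,t},{p,q,r},{p,q,s},{p,s,t},{q,s,t}} V3={{p},{q},{p,q},{p,r},{p,s},{p,t},{q,r},{q,s},{q,t},{p,q,r},{p,q,s},{p,s,t},{q,s,t}} V4={{q},{r},{s},{p,q},{p,r},{p,s},{q,r},{q,s},{q,t},{r,t},{s,t},{p,q,r},{p,q,s},{p,s,t},{q,s,t}} V5={{q},{p,q},{q,r},{q,s},{q,t},{p,q,r},{p,q,s},{q,s,t}}
  V12={{s},{t},{p,q},{p,s},{p,t},{q,s},{q,t},{r,t},{s,t},{p,q,r},{p,q,s},{p,s,t},{q,s,t}} V13={{q},{p,q},{p,s},{p,t},{q,r},{q,s},{q,t},{p,q,r},{p,q,s},{p,s,t},{q,s,t}} V14={{q},{s},{p,q},{p,s},{q,r},{q,s},{q,t},{r,t},{s,t},{p,q,r},{p,q,s},{p,s,t},{q,s,t}} V15={{q},{p,q},{q,r},{q,s},{q,t},{p,q,r},{p,q,s},{q,s,t}} V23={{p},{p,q},{p,r},{p,s},{p,t},{q,s},{q,t},{p,q,r},{p,q,s},{p,s,t},{q,s,t}} V24={{s},{p,q},{p,r},{p,s},{q,s},{q,t},{r,t},{s,t},{p,q,r},{p,q,s},{p,s,t},{q,s,t}} V25={{p,q},{q,s},{q,t},{p,q,r},{p,q,s},{q,s,t}} V34={{q},{p,q},{p,r},{p,s},{q,r},{q,s},{q,t},{p,q,r},{p,q,s},{p,s,t},{q,s,t}} V35={{q},{p,q},{q,r},{q,s},{q,t},{p,q,r},{p,q,s},{q,s,t}} V45={{q},{p,q},{q,r},{q,s},{q,t},{p,q,r},{p,q,s},{q,s,t}}
  V123={{p,q},{p,s},{p,t},{q,s},{q,t},{p,q,r},{p,q,s},{p,s,t},{q,s,t}} V124={{s},{p,q},{p,s},{q,s},{q,t},{r,t},{s,t},{p,q,r},{p,q,s},{p,s,t},{q,s,t}} V125={{p,q},{q,s},{q,t},{p,q,r},{p,q,s},{q,s,t}} V134={{q},{p,q},{p,s},{q,r},{q,s},{q,t},{p,q,r},{p,q,s},{p,s,t},{q,s,t}} V135={{q},{p,q},{q,r},{q,s},{q,t},{p,q,r},{p,q,s},{q,s,t}} V145={{q},{p,q},{q,r},{q,s},{q,t},{p,q,r},{p,q,s},{q,s,t}} V234={{p,q},{p,r},{p,s},{q,s},{q,t},{p,q,r},{p,q,s},{p,s,t},{q,s,t}} V235={{p,q},{q,s},{q,t},{p,q,r},{p,q,s},{q,s,t}} V245={{p,q},{q,s},{q,t},{p,q,r},{p,q,s},{q,s,t}} V345={{q},{p,q},{q,r},{q,s},{q,t},{p,q,r},{p,q,s},{q,s,t}}
  V1234={{p,q},{p,s},{q,s},{q,t},{p,q,r},{p,q,s},{p,s,t},{q,s,t}} V1235={{p,q},{q,s},{q,t},{p,q,r},{p,q,s},{q,s,t}} V1245={{p,q},{q,s},{q,t},{p,q,r},{p,q,s},{q,s,t}} V1345={{q},{p,q},{q,r},{q,s},{q,t},{p,q,r},{p,q,s},{q,s,t}} V2345={{p,q},{q,s},{q,t},{p,q,r},{p,q,s},{q,s,t}}
  V12345={{p,q},{q,s},{q,t},{p,q,r},{p,q,s},{q,s,t}}
components per intersection:
  V1: {{q},{s},{t},{p,q},{p,s},{p,t},{q,r},{q,s},{q,t},{r,t},{s,t},{p,q,r},{p,q,s},{p,s,t},{q,s,t}}
  V2: {{p},{s},{t},{p,q},{p,r},{p,s},{p,t},{q,s},{q,t},{r,t},{s,t},{p,q,r},{p,q,s},{p,s,t},{q,s,t}}
  V3: {{p},{q},{p,q},{p,r},{p,s},{p,t},{q,r},{q,s},{q,t},{p,q,r},{p,q,s},{p,s,t},{q,s,t}}
  V4: {{q},{r},{s},{p,q},{p,r},{p,s},{q,r},{q,s},{q,t},{r,t},{s,t},{p,q,r},{p,q,s},{p,s,t},{q,s,t}}
  V5: {{q},{p,q},{q,r},{q,s},{q,t},{p,q,r},{p,q,s},{q,s,t}}
  V12: {{s},{t},{p,q},{p,s},{p,t},{q,s},{q,t},{r,t},{s,t},{p,q,r},{p,q,s},{p,s,t},{q,s,t}}
  V13: {{q},{p,q},{p,s},{p,t},{q,r},{q,s},{q,t},{p,q,r},{p,q,s},{p,s,t},{q,s,t}}
  V14: {{q},{s},{p,q},{p,s},{q,r},{q,s},{q,t},{s,t},{p,q,r},{p,q,s},{p,s,t},{q,s,t}} {{r,t}}
  V15: {{q},{p,q},{q,r},{q,s},{q,t},{p,q,r},{p,q,s},{q,s,t}}
  V23: {{p},{p,q},{p,r},{p,s},{p,t},{q,s},{q,t},{p,q,r},{p,q,s},{p,s,t},{q,s,t}}
  V24: {{s},{p,q},{p,r},{p,s},{q,s},{q,t},{s,t},{p,q,r},{p,q,s},{p,s,t},{q,s,t}} {{r,t}}
  V25: {{p,q},{q,s},{q,t},{p,q,r},{p,q,s},{q,s,t}}
  V34: {{q},{p,q},{p,r},{p,s},{q,r},{q,s},{q,t},{p,q,r},{p,q,s},{p,s,t},{q,s,t}}
  V35: {{q},{p,q},{q,r},{q,s},{q,t},{p,q,r},{p,q,s},{q,s,t}}
  V45: {{q},{p,q},{q,r},{q,s},{q,t},{p,q,r},{p,q,s},{q,s,t}}
  V123: {{p,q},{p,s},{p,t},{q,s},{q,t},{p,q,r},{p,q,s},{p,s,t},{q,s,t}}
  V124: {{s},{p,q},{p,s},{q,s},{q,t},{s,t},{p,q,r},{p,q,s},{p,s,t},{q,s,t}} {{r,t}}
  V125: {{p,q},{q,s},{q,t},{p,q,r},{p,q,s},{q,s,t}}
  V134: {{q},{p,q},{p,s},{q,r},{q,s},{q,t},{p,q,r},{p,q,s},{p,s,t},{q,s,t}}
  V135: {{q},{p,q},{q,r},{q,s},{q,t},{p,q,r},{p,q,s},{q,s,t}}
  V145: {{q},{p,q},{q,r},{q,s},{q,t},{p,q,r},{p,q,s},{q,s,t}}
  V234: {{p,q},{p,r},{p,s},{q,s},{q,t},{p,q,r},{p,q,s},{p,s,t},{q,s,t}}
  V235: {{p,q},{q,s},{q,t},{p,q,r},{p,q,s},{q,s,t}}
  V245: {{p,q},{q,s},{q,t},{p,q,r},{p,q,s},{q,s,t}}
  V345: {{q},{p,q},{q,r},{q,s},{q,t},{p,q,r},{p,q,s},{q,s,t}}
  V1234: {{p,q},{p,s},{q,s},{q,t},{p,q,r},{p,q,s},{p,s,t},{q,s,t}}
  V1235: {{p,q},{q,s},{q,t},{p,q,r},{p,q,s},{q,s,t}}
  V1245: {{p,q},{q,s},{q,t},{p,q,r},{p,q,s},{q,s,t}}
  V1345: {{q},{p,q},{q,r},{q,s},{q,t},{p,q,r},{p,q,s},{q,s,t}}
  V2345: {{p,q},{q,s},{q,t},{p,q,r},{p,q,s},{q,s,t}}
  V12345: {{p,q},{q,s},{q,t},{p,q,r},{p,q,s},{q,s,t}}
C dims 5,12,11,5; δ0: rk 4, SNF 1^4; δ1: rk 7, SNF 1^7; δ2: rk 4, SNF 1^4
degree 0: 5−4−0 = 1 → Ȟ^0 ≅ Z
degree 1: 12−7−4 = 1 → Ȟ^1 ≅ Z
degree 2: 11−4−7 = 0 → Ȟ^2 ≅ 0

Ȟ^0 ≅ Z,  Ȟ^1 ≅ Z,  Ȟ^2 ≅ 0


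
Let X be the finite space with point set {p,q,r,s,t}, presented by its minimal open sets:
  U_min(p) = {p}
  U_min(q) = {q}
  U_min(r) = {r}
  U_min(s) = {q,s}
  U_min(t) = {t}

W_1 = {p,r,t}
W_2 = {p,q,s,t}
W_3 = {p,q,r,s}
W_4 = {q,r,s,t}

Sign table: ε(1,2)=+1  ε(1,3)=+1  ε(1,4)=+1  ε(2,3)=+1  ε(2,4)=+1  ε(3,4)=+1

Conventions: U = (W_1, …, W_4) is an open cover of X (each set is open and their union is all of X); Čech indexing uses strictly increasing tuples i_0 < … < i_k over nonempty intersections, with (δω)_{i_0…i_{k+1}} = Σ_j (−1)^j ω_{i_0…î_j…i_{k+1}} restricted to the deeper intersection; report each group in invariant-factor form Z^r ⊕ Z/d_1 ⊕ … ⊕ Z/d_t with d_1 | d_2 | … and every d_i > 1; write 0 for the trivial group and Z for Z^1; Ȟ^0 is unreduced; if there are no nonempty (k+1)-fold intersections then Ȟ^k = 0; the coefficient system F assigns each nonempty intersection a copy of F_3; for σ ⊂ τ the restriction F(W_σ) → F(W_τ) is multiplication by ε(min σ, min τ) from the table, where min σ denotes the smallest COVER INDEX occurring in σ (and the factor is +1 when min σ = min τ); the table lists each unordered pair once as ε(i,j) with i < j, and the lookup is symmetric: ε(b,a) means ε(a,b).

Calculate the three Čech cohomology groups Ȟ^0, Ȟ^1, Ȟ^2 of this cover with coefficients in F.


nonempty intersections:
  W12={p,t} W13={p,r} W14={r,t} W23={p,q,s} W24={q,s,t} W34={q,r,s}
  W123={p} W124={t} W134={r} W234={q,s}
C dims 4,6,4; δ0: rk_F3 3; δ1: rk_F3 3
Ȟ^0: (4−3)−0=1 ⇒ Z/3
Ȟ^1: (6−3)−3=0 ⇒ 0
Ȟ^2: (4−0)−3=1 ⇒ Z/3

Ȟ^0 = Z/3,  Ȟ^1 = 0,  Ȟ^2 = Z/3


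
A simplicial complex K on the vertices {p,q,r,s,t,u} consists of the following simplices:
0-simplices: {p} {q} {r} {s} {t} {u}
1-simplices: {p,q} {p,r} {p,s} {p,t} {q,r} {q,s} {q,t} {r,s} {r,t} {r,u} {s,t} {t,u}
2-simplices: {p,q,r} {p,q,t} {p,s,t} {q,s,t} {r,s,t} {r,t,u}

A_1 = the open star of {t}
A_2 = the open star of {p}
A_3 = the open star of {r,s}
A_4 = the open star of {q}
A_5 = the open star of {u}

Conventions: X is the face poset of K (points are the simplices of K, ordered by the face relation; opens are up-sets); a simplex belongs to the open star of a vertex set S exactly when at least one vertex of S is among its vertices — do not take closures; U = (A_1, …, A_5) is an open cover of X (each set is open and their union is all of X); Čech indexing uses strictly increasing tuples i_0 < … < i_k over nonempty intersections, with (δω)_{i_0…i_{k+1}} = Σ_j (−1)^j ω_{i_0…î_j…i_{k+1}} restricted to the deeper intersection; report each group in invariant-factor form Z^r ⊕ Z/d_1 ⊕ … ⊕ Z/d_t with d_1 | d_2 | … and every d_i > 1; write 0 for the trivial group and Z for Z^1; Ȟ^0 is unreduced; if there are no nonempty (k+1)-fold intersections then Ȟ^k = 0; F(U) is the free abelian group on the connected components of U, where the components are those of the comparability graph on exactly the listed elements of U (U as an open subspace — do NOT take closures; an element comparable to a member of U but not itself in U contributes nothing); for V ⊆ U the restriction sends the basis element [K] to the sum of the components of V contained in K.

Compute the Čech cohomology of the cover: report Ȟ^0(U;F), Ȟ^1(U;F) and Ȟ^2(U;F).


Ȟ^0 = Z; Ȟ^1 = Z; Ȟ^2 = 0

nonempty intersections:
  A1={{t},{p,t},{q,t},{r,t},{s,t},{t,u},{p,q,t},{p,s,t},{q,s,t},{r,s,t},{r,t,u}} A2={{p},{p,q},{p,r},{p,s},{p,t},{p,q,r},{p,q,t},{p,s,t}} A3={{r},{s},{p,r},{p,s},{q,r},{q,s},{r,s},{r,t},{r,u},{s,t},{p,q,r},{p,s,t},{q,s,t},{r,s,t},{r,t,u}} A4={{q},{p,q},{q,r},{q,s},{q,t},{p,q,r},{p,q,t},{q,s,t}} A5={{u},{r,u},{t,u},{r,t,u}}
  A12={{p,t},{p,q,t},{p,s,t}} A13={{r,t},{s,t},{p,s,t},{q,s,t},{r,s,t},{r,t,u}} A14={{q,t},{p,q,t},{q,s,t}} A15={{t,u},{r,t,u}} A23={{p,r},{p,s},{p,q,r},{p,s,t}} A24={{p,q},{p,q,r},{p,q,t}} A34={{q,r},{q,s},{p,q,r},{q,s,t}} A35={{r,u},{r,t,u}}
  A123={{p,s,t}} A124={{p,q,t}} A134={{q,s,t}} A135={{r,t,u}} A234={{p,q,r}}
components per intersection:
  A1: {{t},{p,t},{q,t},{r,t},{s,t},{t,u},{p,q,t},{p,s,t},{q,s,t},{r,s,t},{r,t,u}}
  A2: {{p},{p,q},{p,r},{p,s},{p,t},{p,q,r},{p,q,t},{p,s,t}}
  A3: {{r},{s},{p,r},{p,s},{q,r},{q,s},{r,s},{r,t},{r,u},{s,t},{p,q,r},{p,s,t},{q,s,t},{r,s,t},{r,t,u}}
  A4: {{q},{p,q},{q,r},{q,s},{q,t},{p,q,r},{p,q,t},{q,s,t}}
  A5: {{u},{r,u},{t,u},{r,t,u}}
  A12: {{p,t},{p,q,t},{p,s,t}}
  A13: {{r,t},{s,t},{p,s,t},{q,s,t},{r,s,t},{r,t,u}}
  A14: {{q,t},{p,q,t},{q,s,t}}
  A15: {{t,u},{r,t,u}}
  A23: {{p,r},{p,q,r}} {{p,s},{p,s,t}}
  A24: {{p,q},{p,q,r},{p,q,t}}
  A34: {{q,r},{p,q,r}} {{q,s},{q,s,t}}
  A35: {{r,u},{r,t,u}}
  A123: {{p,s,t}}
  A124: {{p,q,t}}
  A134: {{q,s,t}}
  A135: {{r,t,u}}
  A234: {{p,q,r}}
C dims 5,10,5; δ0: rk 4, SNF 1^4; δ1: rk 5, SNF 1^5
Ȟ^0: (5−4)−0=1 ⇒ Z
Ȟ^1: (10−5)−4=1 ⇒ Z
Ȟ^2: (5−0)−5=0 ⇒ 0


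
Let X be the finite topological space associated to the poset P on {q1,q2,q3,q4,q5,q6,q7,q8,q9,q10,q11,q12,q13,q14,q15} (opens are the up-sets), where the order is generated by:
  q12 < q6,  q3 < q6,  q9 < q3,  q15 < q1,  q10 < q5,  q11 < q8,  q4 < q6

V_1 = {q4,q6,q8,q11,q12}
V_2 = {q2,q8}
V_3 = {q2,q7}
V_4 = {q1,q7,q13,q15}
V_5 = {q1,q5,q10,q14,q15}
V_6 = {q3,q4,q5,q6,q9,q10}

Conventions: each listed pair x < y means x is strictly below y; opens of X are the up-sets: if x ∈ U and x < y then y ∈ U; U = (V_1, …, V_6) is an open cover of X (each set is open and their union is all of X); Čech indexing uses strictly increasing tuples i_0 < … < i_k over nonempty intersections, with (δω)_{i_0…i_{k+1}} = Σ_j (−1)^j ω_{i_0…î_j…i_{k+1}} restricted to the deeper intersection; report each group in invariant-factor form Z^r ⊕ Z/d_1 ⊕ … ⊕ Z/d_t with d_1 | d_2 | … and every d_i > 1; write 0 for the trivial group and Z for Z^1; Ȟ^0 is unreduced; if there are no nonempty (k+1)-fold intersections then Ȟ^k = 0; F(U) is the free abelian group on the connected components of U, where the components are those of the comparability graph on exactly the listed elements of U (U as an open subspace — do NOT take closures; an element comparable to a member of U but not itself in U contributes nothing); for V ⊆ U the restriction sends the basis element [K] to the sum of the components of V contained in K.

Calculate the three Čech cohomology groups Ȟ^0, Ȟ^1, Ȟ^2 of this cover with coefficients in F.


nerve simplices:
  V12={q8} V16={q4,q6} V23={q2} V34={q7} V45={q1,q15} V56={q5,q10}
components per intersection:
  V1: {q4,q6,q12} {q8,q11}
  V2: {q2} {q8}
  V3: {q2} {q7}
  V4: {q1,q15} {q7} {q13}
  V5: {q1,q15} {q5,q10} {q14}
  V6: {q3,q4,q6,q9} {q5,q10}
  V12: {q8}
  V16: {q4,q6}
  V23: {q2}
  V34: {q7}
  V45: {q1,q15}
  V56: {q5,q10}
C dims 14,6; δ0: rk 6, SNF 1^6
degree 0: 14−6−0 = 8 → Ȟ^0 ≅ Z^8
degree 1: 6−0−6 = 0 → Ȟ^1 ≅ 0
degree 2: 0−0−0 = 0 → Ȟ^2 ≅ 0

Ȟ^0 ≅ Z^8,  Ȟ^1 ≅ 0,  Ȟ^2 ≅ 0


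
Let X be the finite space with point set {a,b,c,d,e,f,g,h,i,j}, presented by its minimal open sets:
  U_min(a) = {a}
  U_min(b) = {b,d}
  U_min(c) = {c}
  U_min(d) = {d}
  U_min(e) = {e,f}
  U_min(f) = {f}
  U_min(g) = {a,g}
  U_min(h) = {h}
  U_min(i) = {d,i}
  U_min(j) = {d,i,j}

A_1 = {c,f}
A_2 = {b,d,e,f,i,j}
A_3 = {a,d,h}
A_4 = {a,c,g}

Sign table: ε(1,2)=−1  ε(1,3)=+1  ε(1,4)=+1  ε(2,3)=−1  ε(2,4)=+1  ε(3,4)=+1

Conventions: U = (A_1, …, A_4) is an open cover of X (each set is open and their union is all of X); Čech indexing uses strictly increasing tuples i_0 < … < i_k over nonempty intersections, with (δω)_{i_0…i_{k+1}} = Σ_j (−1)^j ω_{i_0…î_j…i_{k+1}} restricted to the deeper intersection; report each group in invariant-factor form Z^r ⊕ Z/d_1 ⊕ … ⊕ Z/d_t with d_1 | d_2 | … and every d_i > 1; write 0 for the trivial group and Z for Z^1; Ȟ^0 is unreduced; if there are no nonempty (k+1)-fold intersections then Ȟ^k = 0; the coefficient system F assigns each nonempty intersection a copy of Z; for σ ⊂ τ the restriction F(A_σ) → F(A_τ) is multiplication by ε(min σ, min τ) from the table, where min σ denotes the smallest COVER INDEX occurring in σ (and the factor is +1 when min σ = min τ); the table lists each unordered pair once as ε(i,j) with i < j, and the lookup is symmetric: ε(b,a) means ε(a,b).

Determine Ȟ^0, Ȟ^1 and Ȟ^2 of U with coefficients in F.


Ȟ^0(U;F) ≅ Z, Ȟ^1(U;F) ≅ Z and Ȟ^2(U;F) ≅ 0

cover nerve:
  A12={f} A14={c} A23={d} A34={a}
C dims 4,4; δ0: rk 3, SNF 1^3
Ȟ^0: (4−3)−0=1 ⇒ Z
Ȟ^1: (4−0)−3=1 ⇒ Z
Ȟ^2: (0−0)−0=0 ⇒ 0


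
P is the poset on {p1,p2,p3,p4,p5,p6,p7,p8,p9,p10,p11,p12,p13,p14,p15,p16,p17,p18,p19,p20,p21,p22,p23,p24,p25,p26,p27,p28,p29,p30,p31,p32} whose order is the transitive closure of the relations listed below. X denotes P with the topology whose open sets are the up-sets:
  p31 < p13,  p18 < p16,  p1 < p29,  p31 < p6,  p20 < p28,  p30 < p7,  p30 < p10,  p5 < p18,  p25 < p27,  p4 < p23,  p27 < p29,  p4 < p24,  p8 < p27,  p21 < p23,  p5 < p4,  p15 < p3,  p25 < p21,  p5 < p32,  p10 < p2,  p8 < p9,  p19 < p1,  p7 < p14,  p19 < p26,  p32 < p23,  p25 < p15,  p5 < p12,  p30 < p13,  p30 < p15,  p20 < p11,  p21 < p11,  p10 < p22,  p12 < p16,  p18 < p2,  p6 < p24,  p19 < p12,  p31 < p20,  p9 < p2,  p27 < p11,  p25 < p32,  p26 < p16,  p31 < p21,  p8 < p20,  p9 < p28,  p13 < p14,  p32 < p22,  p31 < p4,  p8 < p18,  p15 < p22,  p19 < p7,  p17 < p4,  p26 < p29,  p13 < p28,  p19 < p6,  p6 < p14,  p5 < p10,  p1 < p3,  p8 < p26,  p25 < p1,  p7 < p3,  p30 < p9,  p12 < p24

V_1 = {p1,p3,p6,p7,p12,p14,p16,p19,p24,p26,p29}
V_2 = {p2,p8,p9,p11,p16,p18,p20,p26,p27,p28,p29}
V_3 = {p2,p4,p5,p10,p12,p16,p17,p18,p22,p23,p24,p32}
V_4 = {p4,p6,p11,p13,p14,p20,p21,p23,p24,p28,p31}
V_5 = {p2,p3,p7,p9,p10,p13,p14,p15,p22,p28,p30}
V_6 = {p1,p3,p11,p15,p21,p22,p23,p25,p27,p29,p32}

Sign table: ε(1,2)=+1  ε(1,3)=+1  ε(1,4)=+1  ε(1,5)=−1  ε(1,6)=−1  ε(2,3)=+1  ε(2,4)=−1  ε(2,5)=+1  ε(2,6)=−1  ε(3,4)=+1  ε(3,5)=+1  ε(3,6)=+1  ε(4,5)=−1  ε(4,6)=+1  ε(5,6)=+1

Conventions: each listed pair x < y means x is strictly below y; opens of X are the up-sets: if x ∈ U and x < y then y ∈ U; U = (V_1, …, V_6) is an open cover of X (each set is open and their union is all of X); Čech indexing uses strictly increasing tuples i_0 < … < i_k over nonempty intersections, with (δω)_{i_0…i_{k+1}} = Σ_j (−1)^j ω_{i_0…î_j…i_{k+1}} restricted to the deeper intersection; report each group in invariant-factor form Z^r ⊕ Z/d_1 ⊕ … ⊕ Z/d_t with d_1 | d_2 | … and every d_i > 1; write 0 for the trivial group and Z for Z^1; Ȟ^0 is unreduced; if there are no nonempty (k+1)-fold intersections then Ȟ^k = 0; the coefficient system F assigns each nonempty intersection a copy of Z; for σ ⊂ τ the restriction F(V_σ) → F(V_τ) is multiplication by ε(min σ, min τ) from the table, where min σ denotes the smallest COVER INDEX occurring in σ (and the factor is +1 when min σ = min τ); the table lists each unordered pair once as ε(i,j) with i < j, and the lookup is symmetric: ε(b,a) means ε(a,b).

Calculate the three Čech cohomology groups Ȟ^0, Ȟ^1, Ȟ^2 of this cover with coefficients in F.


cover nerve:
  V12={p16,p26,p29} V13={p12,p16,p24} V14={p6,p14,p24} V15={p3,p7,p14} V16={p1,p3,p29} V23={p2,p16,p18} V24={p11,p20,p28} V25={p2,p9,p28} V26={p11,p27,p29} V34={p4,p23,p24} V35={p2,p10,p22} V36={p22,p23,p32} V45={p13,p14,p28} V46={p11,p21,p23} V56={p3,p15,p22}
  V123={p16} V126={p29} V134={p24} V145={p14} V156={p3} V235={p2} V245={p28} V246={p11} V346={p23} V356={p22}
C dims 6,15,10; δ0: rk 6, SNF 1^5·2; δ1: rk 9, SNF 1^9
Ȟ^0: (6−6)−0=0 ⇒ 0
Ȟ^1: (15−9)−6=0 plus torsion [2] ⇒ Z/2
Ȟ^2: (10−0)−9=1 ⇒ Z

Ȟ^0 = 0, Ȟ^1 = Z/2 and Ȟ^2 = Z


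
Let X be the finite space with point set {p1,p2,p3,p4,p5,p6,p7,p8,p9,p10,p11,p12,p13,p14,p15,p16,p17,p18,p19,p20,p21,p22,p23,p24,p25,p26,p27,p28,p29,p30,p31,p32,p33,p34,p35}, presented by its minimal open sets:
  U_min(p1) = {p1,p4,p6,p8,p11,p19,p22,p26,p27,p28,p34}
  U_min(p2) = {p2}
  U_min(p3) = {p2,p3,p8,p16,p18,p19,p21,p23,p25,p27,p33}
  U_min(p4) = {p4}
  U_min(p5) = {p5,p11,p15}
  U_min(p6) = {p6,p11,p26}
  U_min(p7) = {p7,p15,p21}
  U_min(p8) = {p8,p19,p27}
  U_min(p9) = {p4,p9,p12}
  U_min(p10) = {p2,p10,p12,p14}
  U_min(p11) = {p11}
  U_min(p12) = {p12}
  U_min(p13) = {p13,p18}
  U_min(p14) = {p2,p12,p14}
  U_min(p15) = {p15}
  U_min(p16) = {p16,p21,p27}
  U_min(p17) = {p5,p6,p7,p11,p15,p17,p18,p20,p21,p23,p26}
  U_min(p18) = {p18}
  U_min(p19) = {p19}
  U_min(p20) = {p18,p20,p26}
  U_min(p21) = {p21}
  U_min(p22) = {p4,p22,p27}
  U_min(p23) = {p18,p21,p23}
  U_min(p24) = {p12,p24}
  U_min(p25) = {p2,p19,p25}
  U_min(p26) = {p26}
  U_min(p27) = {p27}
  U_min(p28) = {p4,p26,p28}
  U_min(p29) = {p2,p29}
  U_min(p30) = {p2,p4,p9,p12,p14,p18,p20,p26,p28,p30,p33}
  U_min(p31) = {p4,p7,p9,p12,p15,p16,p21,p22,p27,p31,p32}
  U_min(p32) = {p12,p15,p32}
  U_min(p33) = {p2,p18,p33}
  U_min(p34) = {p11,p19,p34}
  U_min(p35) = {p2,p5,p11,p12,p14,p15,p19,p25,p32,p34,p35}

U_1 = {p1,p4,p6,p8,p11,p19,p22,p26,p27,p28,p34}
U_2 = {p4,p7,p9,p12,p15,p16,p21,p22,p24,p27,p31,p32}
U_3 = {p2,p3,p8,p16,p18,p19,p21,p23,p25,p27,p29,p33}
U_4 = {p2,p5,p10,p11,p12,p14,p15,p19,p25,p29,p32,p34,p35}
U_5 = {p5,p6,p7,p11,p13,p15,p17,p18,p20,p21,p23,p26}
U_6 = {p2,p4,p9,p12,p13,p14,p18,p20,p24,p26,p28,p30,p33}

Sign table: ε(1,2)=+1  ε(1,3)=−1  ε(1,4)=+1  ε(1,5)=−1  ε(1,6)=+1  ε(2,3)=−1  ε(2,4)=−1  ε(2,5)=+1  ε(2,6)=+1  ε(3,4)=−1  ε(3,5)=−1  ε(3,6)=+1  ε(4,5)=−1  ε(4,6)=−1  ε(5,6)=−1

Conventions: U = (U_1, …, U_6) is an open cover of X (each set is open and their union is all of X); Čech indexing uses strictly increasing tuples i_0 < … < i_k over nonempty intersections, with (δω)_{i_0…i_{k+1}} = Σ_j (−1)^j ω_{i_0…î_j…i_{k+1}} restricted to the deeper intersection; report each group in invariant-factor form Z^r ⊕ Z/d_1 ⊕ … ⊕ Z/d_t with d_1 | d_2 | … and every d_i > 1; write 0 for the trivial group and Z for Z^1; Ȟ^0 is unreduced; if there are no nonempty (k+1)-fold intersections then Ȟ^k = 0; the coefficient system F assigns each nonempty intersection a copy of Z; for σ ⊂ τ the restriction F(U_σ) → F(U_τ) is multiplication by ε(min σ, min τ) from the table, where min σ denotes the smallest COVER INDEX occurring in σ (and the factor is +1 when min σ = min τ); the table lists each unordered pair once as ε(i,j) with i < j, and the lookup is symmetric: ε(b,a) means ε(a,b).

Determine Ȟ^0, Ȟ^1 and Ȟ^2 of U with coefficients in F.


Ȟ^0 = 0; Ȟ^1 = Z/2; Ȟ^2 = Z

nerve simplices:
  U12={p4,p22,p27} U13={p8,p19,p27} U14={p11,p19,p34} U15={p6,p11,p26} U16={p4,p26,p28} U23={p16,p21,p27} U24={p12,p15,p32} U25={p7,p15,p21} U26={p4,p9,p12,p24} U34={p2,p19,p25,p29} U35={p18,p21,p23} U36={p2,p18,p33} U45={p5,p11,p15} U46={p2,p12,p14} U56={p13,p18,p20,p26}
  U123={p27} U126={p4} U134={p19} U145={p11} U156={p26} U235={p21} U245={p15} U246={p12} U346={p2} U356={p18}
C dims 6,15,10; δ0: rk 6, SNF 1^5·2; δ1: rk 9, SNF 1^9
degree 0: 6−6−0 = 0 → Ȟ^0 ≅ 0
degree 1: 15−9−6 = 0 plus torsion [2] → Ȟ^1 ≅ Z/2
degree 2: 10−0−9 = 1 → Ȟ^2 ≅ Z


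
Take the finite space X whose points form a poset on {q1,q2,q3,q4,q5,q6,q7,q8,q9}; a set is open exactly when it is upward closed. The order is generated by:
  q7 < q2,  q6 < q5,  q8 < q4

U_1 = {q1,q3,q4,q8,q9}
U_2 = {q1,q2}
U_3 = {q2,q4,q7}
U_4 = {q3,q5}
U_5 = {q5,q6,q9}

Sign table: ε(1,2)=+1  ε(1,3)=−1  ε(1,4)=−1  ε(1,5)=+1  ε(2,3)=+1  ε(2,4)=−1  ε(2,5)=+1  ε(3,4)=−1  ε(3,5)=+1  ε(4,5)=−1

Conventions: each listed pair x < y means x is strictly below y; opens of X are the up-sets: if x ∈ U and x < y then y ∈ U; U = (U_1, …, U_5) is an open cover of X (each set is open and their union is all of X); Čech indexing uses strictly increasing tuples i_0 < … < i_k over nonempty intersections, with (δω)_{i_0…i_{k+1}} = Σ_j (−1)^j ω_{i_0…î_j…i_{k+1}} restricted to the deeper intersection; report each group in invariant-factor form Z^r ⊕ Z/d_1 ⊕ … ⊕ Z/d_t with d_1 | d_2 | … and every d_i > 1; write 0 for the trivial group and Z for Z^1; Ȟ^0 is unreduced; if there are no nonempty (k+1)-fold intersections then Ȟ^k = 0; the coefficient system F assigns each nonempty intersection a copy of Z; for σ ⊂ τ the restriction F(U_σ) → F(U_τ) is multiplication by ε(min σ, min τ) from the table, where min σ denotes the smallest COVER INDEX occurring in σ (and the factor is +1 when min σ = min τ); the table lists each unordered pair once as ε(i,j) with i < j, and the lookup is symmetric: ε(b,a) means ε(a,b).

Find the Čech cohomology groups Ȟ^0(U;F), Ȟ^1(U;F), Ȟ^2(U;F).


nerve of the cover:
  U12={q1} U13={q4} U14={q3} U15={q9} U23={q2} U45={q5}
C dims 5,6; δ0: rk 5, SNF 1^4·2
Ȟ^0 = (5 − 5) − 0 = 0, so Ȟ^0 ≅ 0
Ȟ^1 = (6 − 0) − 5 = 1 plus torsion [2], so Ȟ^1 ≅ Z ⊕ Z/2
Ȟ^2 = (0 − 0) − 0 = 0, so Ȟ^2 ≅ 0

Ȟ^0(U;F) ≅ 0; Ȟ^1(U;F) ≅ Z ⊕ Z/2; Ȟ^2(U;F) ≅ 0
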